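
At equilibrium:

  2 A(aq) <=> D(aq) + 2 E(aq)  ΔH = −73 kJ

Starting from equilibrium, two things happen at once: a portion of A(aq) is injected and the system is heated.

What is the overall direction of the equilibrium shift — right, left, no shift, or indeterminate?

Adding A (aq), a reactant, drives the reaction to the right.
The forward reaction is exothermic. Raising T favours the endothermic direction — shift to the left.
The individual effects push in opposite directions; without quantitative information the net direction cannot be determined.

cannot be determined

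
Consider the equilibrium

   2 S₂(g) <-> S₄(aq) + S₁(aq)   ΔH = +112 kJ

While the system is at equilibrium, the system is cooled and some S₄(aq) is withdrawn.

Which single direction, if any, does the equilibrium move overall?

The forward reaction is endothermic. Lowering T favours the exothermic direction — shift to the left.
Removing S₄ (aq), a product, drives the reaction to the right.
The individual effects push in opposite directions; without quantitative information the net direction cannot be determined.

cannot be determined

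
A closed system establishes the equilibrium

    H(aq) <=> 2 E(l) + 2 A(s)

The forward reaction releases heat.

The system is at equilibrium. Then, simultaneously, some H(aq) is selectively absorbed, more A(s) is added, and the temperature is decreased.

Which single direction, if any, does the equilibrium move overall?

Removing H (aq), a reactant, drives the reaction to the left.
A is a pure solid; its activity is 1 regardless of amount, so Q is unaffected — no shift from this change.
The forward reaction is exothermic. Lowering T favours the exothermic direction — shift to the right.
The individual effects push in opposite directions; without quantitative information the net direction cannot be determined.

cannot be determined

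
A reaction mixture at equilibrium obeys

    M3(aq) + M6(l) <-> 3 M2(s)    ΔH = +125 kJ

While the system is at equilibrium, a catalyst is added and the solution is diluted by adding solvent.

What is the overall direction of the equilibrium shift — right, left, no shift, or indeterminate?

A catalyst speeds both forward and reverse rates equally; it changes neither Q nor K — no shift from this change.
Dilution lowers every aqueous concentration by the same factor. Δn_aq = 0 − 1 = -1, so the system shifts toward the side with more dissolved moles — to the left.
Only the nonzero effect(s) matter; the net shift is to the left.

left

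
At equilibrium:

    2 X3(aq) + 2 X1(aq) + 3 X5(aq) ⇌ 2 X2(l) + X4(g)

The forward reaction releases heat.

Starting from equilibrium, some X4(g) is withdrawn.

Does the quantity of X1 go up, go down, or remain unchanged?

decreases

Removing X4 (g), a product, drives the reaction to the right.
The net shift is to the right. X1 is a reactant, so its amount decreases.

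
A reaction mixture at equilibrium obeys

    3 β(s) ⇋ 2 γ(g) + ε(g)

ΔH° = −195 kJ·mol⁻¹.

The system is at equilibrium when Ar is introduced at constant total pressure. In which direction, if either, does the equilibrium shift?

Adding inert gas at constant total pressure expands the volume and lowers every reacting partial pressure. With Δn_gas = 3 − 0 = +3, Q moves away from K toward the side with fewer gas moles, so the system shifts toward the side with more gas moles — to the right.

right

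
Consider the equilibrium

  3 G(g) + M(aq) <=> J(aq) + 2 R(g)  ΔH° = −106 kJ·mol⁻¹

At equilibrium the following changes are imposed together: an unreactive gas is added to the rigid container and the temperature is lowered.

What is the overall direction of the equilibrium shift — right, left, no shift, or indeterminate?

At constant volume, adding an inert gas leaves every reacting species' partial pressure unchanged, so Q is unchanged — no shift from this change.
The forward reaction is exothermic. Lowering T favours the exothermic direction — shift to the right.
Only the nonzero effect(s) matter; the net shift is to the right.

right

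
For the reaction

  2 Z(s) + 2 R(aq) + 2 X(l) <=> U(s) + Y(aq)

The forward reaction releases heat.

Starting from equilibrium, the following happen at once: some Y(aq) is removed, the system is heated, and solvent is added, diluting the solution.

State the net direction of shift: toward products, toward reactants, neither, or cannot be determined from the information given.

Removing Y (aq), a product, drives the reaction to the right.
The forward reaction is exothermic. Raising T favours the endothermic direction — shift to the left.
Dilution lowers every aqueous concentration by the same factor. Δn_aq = 1 − 2 = -1, so the system shifts toward the side with more dissolved moles — to the left.
The individual effects push in opposite directions; without quantitative information the net direction cannot be determined.

cannot be determined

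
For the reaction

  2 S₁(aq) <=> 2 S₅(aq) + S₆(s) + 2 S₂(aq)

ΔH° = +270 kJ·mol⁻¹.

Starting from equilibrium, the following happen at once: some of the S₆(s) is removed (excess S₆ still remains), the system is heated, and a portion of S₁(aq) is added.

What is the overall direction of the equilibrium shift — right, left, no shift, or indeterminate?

S₆ is a pure solid; its activity is 1 regardless of amount, so Q is unaffected — no shift from this change.
The forward reaction is endothermic. Raising T favours the endothermic direction — shift to the right.
Adding S₁ (aq), a reactant, drives the reaction to the right.
Only the nonzero effect(s) matter; the net shift is to the right.

right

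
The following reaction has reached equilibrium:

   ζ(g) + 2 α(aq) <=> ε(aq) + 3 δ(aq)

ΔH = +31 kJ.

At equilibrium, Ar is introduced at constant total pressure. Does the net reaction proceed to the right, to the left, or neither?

left

Adding inert gas at constant total pressure expands the volume and lowers every reacting partial pressure. With Δn_gas = 0 − 1 = -1, Q moves away from K toward the side with fewer gas moles, so the system shifts toward the side with more gas moles — to the left.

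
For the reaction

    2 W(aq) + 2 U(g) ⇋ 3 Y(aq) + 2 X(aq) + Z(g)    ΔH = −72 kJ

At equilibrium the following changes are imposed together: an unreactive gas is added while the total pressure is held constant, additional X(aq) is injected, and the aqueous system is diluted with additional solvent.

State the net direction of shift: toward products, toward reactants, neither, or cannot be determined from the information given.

Adding inert gas at constant total pressure expands the volume and lowers every reacting partial pressure. With Δn_gas = 1 − 2 = -1, Q moves away from K toward the side with fewer gas moles, so the system shifts toward the side with more gas moles — to the left.
Adding X (aq), a product, drives the reaction to the left.
Dilution lowers every aqueous concentration by the same factor. Δn_aq = 5 − 2 = +3, so the system shifts toward the side with more dissolved moles — to the right.
The individual effects push in opposite directions; without quantitative information the net direction cannot be determined.

cannot be determined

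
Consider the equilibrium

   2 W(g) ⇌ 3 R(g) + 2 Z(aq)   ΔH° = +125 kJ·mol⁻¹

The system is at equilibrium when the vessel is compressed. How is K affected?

The equilibrium constant depends only on temperature. This perturbation may move the position of equilibrium, but since T is unchanged, K itself is unchanged.

unchanged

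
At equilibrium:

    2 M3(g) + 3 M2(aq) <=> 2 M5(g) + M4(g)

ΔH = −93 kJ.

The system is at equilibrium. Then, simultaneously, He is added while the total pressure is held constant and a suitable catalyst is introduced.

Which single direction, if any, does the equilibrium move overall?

right

Adding inert gas at constant total pressure expands the volume and lowers every reacting partial pressure. With Δn_gas = 3 − 2 = +1, Q moves away from K toward the side with fewer gas moles, so the system shifts toward the side with more gas moles — to the right.
A catalyst speeds both forward and reverse rates equally; it changes neither Q nor K — no shift from this change.
Only the nonzero effect(s) matter; the net shift is to the right.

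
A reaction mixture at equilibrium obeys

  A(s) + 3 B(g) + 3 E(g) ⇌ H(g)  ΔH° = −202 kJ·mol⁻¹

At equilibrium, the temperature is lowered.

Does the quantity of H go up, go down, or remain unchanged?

The forward reaction is exothermic. Lowering T favours the exothermic direction — shift to the right.
The net shift is to the right. H is a product, so its amount increases.

increases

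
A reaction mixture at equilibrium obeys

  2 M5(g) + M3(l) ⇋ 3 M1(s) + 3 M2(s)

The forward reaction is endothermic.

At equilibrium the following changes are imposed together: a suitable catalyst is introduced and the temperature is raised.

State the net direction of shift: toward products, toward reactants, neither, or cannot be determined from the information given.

A catalyst speeds both forward and reverse rates equally; it changes neither Q nor K — no shift from this change.
The forward reaction is endothermic. Raising T favours the endothermic direction — shift to the right.
Only the nonzero effect(s) matter; the net shift is to the right.

right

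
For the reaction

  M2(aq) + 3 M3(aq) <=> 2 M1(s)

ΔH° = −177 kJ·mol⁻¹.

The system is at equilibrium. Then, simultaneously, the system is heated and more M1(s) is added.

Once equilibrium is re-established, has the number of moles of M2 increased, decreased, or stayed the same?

The forward reaction is exothermic. Raising T favours the endothermic direction — shift to the left.
M1 is a pure solid; its activity is 1 regardless of amount, so Q is unaffected — no shift from this change.
The net shift is to the left. M2 is a reactant, so its amount increases.

increases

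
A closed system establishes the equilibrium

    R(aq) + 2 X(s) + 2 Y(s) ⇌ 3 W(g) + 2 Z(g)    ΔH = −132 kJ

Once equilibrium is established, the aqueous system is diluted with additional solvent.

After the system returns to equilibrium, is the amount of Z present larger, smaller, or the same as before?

decreases

Dilution lowers every aqueous concentration by the same factor. Δn_aq = 0 − 1 = -1, so the system shifts toward the side with more dissolved moles — to the left.
The net shift is to the left. Z is a product, so its amount decreases.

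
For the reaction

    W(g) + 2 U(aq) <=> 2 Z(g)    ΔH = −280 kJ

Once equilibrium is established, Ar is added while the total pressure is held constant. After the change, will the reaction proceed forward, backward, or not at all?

right

Adding inert gas at constant total pressure expands the volume and lowers every reacting partial pressure. With Δn_gas = 2 − 1 = +1, Q moves away from K toward the side with fewer gas moles, so the system shifts toward the side with more gas moles — to the right.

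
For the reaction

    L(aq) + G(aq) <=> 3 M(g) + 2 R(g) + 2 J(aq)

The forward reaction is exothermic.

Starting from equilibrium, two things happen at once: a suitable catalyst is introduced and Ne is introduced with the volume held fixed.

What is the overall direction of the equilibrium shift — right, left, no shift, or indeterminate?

no shift

A catalyst speeds both forward and reverse rates equally; it changes neither Q nor K — no shift from this change.
At constant volume, adding an inert gas leaves every reacting species' partial pressure unchanged, so Q is unchanged — no shift from this change.
None of the changes alters Q relative to K, so there is no net shift.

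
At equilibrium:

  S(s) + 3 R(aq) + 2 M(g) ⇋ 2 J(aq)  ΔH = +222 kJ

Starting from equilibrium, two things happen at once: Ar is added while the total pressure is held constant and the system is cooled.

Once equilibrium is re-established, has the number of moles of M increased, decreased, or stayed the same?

increases

Adding inert gas at constant total pressure expands the volume and lowers every reacting partial pressure. With Δn_gas = 0 − 2 = -2, Q moves away from K toward the side with fewer gas moles, so the system shifts toward the side with more gas moles — to the left.
The forward reaction is endothermic. Lowering T favours the exothermic direction — shift to the left.
The net shift is to the left. M is a reactant, so its amount increases.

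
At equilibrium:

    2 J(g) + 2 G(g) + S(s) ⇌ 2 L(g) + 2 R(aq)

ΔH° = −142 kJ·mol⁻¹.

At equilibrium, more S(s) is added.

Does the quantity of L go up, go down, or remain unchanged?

unchanged

S is a pure solid; its activity is 1 regardless of amount, so Q is unaffected — no shift from this change.
No net shift occurs, so the amount of L is unchanged.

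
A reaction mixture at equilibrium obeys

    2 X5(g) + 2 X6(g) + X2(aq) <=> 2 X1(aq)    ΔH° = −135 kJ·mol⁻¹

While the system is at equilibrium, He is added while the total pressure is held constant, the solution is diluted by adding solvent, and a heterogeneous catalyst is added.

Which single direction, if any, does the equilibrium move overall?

cannot be determined

Adding inert gas at constant total pressure expands the volume and lowers every reacting partial pressure. With Δn_gas = 0 − 4 = -4, Q moves away from K toward the side with fewer gas moles, so the system shifts toward the side with more gas moles — to the left.
Dilution lowers every aqueous concentration by the same factor. Δn_aq = 2 − 1 = +1, so the system shifts toward the side with more dissolved moles — to the right.
A catalyst speeds both forward and reverse rates equally; it changes neither Q nor K — no shift from this change.
The individual effects push in opposite directions; without quantitative information the net direction cannot be determined.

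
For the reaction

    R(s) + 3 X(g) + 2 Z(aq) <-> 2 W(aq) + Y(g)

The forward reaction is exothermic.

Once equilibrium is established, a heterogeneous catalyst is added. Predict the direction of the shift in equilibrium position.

no shift

A catalyst speeds both forward and reverse rates equally; it changes neither Q nor K — no shift from this change.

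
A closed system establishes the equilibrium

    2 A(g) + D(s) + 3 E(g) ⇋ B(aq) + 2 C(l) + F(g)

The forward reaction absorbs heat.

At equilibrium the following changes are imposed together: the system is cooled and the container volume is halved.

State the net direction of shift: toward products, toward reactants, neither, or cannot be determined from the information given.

cannot be determined

The forward reaction is endothermic. Lowering T favours the exothermic direction — shift to the left.
Gas moles: reactants 5, products 1 (Δn_gas = -4). Compression shifts the system toward the side with fewer moles of gas — to the right.
The individual effects push in opposite directions; without quantitative information the net direction cannot be determined.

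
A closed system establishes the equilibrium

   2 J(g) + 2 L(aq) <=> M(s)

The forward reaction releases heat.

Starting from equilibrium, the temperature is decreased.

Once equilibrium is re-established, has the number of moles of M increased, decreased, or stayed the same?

The forward reaction is exothermic. Lowering T favours the exothermic direction — shift to the right.
The net shift is to the right. M is a product, so its amount increases.

increases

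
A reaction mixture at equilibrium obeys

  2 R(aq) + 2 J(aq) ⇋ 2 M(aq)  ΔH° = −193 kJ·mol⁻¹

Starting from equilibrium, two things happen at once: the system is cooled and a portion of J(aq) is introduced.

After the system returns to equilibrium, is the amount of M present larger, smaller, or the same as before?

increases

The forward reaction is exothermic. Lowering T favours the exothermic direction — shift to the right.
Adding J (aq), a reactant, drives the reaction to the right.
The net shift is to the right. M is a product, so its amount increases.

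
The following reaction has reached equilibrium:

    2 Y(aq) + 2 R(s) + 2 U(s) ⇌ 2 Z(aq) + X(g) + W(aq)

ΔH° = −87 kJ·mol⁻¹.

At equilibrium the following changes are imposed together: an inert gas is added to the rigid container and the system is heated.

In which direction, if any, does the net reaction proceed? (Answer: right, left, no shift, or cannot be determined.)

left

At constant volume, adding an inert gas leaves every reacting species' partial pressure unchanged, so Q is unchanged — no shift from this change.
The forward reaction is exothermic. Raising T favours the endothermic direction — shift to the left.
Only the nonzero effect(s) matter; the net shift is to the left.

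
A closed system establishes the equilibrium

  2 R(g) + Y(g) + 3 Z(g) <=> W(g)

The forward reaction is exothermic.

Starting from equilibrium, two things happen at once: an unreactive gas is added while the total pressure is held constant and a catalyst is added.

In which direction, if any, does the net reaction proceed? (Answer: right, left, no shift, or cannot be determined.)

left

Adding inert gas at constant total pressure expands the volume and lowers every reacting partial pressure. With Δn_gas = 1 − 6 = -5, Q moves away from K toward the side with fewer gas moles, so the system shifts toward the side with more gas moles — to the left.
A catalyst speeds both forward and reverse rates equally; it changes neither Q nor K — no shift from this change.
Only the nonzero effect(s) matter; the net shift is to the left.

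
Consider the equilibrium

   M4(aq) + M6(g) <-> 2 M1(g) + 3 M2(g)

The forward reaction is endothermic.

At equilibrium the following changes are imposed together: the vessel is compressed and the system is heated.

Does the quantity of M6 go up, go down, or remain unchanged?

cannot be determined

Gas moles: reactants 1, products 5 (Δn_gas = +4). Compression shifts the system toward the side with fewer moles of gas — to the left.
The forward reaction is endothermic. Raising T favours the endothermic direction — shift to the right.
The two effects oppose each other, so the net shift — and hence the change in M6 — cannot be determined from the given information.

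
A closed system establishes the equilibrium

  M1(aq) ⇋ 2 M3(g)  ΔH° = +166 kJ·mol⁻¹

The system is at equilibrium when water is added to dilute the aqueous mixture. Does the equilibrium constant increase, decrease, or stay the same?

The equilibrium constant depends only on temperature. This perturbation may move the position of equilibrium, but since T is unchanged, K itself is unchanged.

unchanged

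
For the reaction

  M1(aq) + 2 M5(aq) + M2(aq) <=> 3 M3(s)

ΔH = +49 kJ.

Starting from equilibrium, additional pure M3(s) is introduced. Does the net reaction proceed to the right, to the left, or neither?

M3 is a pure solid; its activity is 1 regardless of amount, so Q is unaffected — no shift from this change.

no shift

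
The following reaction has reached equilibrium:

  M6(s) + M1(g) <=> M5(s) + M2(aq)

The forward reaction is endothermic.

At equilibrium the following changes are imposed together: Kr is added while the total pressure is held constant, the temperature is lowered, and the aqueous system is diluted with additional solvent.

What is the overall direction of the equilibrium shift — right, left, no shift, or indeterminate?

cannot be determined

Adding inert gas at constant total pressure expands the volume and lowers every reacting partial pressure. With Δn_gas = 0 − 1 = -1, Q moves away from K toward the side with fewer gas moles, so the system shifts toward the side with more gas moles — to the left.
The forward reaction is endothermic. Lowering T favours the exothermic direction — shift to the left.
Dilution lowers every aqueous concentration by the same factor. Δn_aq = 1 − 0 = +1, so the system shifts toward the side with more dissolved moles — to the right.
The individual effects push in opposite directions; without quantitative information the net direction cannot be determined.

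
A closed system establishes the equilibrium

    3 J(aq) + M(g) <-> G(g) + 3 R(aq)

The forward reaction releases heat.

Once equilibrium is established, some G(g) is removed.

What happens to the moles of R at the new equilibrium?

Removing G (g), a product, drives the reaction to the right.
The net shift is to the right. R is a product, so its amount increases.

increases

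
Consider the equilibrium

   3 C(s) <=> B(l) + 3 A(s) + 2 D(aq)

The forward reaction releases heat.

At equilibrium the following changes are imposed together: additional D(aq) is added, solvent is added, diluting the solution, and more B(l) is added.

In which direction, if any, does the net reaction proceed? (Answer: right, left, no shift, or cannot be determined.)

Adding D (aq), a product, drives the reaction to the left.
Dilution lowers every aqueous concentration by the same factor. Δn_aq = 2 − 0 = +2, so the system shifts toward the side with more dissolved moles — to the right.
B is a pure liquid; its activity is 1 regardless of amount, so Q is unaffected — no shift from this change.
The individual effects push in opposite directions; without quantitative information the net direction cannot be determined.

cannot be determined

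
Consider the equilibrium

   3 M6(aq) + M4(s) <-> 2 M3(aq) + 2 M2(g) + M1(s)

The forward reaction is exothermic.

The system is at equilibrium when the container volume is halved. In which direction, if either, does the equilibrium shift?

left

Gas moles: reactants 0, products 2 (Δn_gas = +2). Compression shifts the system toward the side with fewer moles of gas — to the left.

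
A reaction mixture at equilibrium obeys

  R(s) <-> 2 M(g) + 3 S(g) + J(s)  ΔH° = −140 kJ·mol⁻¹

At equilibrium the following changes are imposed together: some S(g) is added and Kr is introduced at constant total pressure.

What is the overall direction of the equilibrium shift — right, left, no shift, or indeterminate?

Adding S (g), a product, drives the reaction to the left.
Adding inert gas at constant total pressure expands the volume and lowers every reacting partial pressure. With Δn_gas = 5 − 0 = +5, Q moves away from K toward the side with fewer gas moles, so the system shifts toward the side with more gas moles — to the right.
The individual effects push in opposite directions; without quantitative information the net direction cannot be determined.

cannot be determined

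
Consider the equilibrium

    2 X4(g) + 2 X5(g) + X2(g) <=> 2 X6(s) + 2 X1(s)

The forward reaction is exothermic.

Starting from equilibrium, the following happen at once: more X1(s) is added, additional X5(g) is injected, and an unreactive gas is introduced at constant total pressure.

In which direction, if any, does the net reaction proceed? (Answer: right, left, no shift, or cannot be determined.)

cannot be determined

X1 is a pure solid; its activity is 1 regardless of amount, so Q is unaffected — no shift from this change.
Adding X5 (g), a reactant, drives the reaction to the right.
Adding inert gas at constant total pressure expands the volume and lowers every reacting partial pressure. With Δn_gas = 0 − 5 = -5, Q moves away from K toward the side with fewer gas moles, so the system shifts toward the side with more gas moles — to the left.
The individual effects push in opposite directions; without quantitative information the net direction cannot be determined.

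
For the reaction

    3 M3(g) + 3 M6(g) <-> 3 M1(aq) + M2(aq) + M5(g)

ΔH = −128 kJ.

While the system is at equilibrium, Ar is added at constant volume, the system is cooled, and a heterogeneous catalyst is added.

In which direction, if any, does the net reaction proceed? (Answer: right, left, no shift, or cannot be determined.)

At constant volume, adding an inert gas leaves every reacting species' partial pressure unchanged, so Q is unchanged — no shift from this change.
The forward reaction is exothermic. Lowering T favours the exothermic direction — shift to the right.
A catalyst speeds both forward and reverse rates equally; it changes neither Q nor K — no shift from this change.
Only the nonzero effect(s) matter; the net shift is to the right.

right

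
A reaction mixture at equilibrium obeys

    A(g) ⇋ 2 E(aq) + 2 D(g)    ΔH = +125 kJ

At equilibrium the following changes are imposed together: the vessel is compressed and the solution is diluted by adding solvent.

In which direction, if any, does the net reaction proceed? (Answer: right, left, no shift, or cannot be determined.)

Gas moles: reactants 1, products 2 (Δn_gas = +1). Compression shifts the system toward the side with fewer moles of gas — to the left.
Dilution lowers every aqueous concentration by the same factor. Δn_aq = 2 − 0 = +2, so the system shifts toward the side with more dissolved moles — to the right.
The individual effects push in opposite directions; without quantitative information the net direction cannot be determined.

cannot be determined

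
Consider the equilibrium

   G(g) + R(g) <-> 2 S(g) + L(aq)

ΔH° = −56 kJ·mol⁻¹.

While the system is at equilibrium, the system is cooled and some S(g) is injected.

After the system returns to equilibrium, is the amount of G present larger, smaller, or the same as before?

cannot be determined

The forward reaction is exothermic. Lowering T favours the exothermic direction — shift to the right.
Adding S (g), a product, drives the reaction to the left.
The two effects oppose each other, so the net shift — and hence the change in G — cannot be determined from the given information.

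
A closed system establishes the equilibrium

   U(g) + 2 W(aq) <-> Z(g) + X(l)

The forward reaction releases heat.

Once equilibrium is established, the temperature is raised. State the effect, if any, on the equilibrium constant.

K depends on temperature via the van 't Hoff relation. The forward reaction is exothermic, so raising T decreases K.

decreases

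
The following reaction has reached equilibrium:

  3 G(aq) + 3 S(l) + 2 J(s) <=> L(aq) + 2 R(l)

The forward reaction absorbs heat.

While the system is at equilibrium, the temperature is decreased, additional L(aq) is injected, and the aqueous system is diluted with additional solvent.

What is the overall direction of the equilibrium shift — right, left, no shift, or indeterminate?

left

The forward reaction is endothermic. Lowering T favours the exothermic direction — shift to the left.
Adding L (aq), a product, drives the reaction to the left.
Dilution lowers every aqueous concentration by the same factor. Δn_aq = 1 − 3 = -2, so the system shifts toward the side with more dissolved moles — to the left.
All effects act in the same direction — net shift to the left.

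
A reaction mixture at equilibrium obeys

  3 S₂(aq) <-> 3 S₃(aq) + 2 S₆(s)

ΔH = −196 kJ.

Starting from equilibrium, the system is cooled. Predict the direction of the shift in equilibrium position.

right

The forward reaction is exothermic. Lowering T favours the exothermic direction — shift to the right.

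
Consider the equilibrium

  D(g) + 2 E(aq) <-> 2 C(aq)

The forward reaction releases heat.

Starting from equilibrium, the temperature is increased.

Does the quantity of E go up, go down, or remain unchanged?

The forward reaction is exothermic. Raising T favours the endothermic direction — shift to the left.
The net shift is to the left. E is a reactant, so its amount increases.

increases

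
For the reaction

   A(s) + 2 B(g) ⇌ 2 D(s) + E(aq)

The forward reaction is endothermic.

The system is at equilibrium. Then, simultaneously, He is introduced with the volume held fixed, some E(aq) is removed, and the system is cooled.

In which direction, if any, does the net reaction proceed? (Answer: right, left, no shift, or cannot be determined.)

cannot be determined

At constant volume, adding an inert gas leaves every reacting species' partial pressure unchanged, so Q is unchanged — no shift from this change.
Removing E (aq), a product, drives the reaction to the right.
The forward reaction is endothermic. Lowering T favours the exothermic direction — shift to the left.
The individual effects push in opposite directions; without quantitative information the net direction cannot be determined.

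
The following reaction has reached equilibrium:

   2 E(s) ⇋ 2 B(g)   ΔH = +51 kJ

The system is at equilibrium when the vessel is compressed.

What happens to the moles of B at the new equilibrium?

decreases

Gas moles: reactants 0, products 2 (Δn_gas = +2). Compression shifts the system toward the side with fewer moles of gas — to the left.
The net shift is to the left. B is a product, so its amount decreases.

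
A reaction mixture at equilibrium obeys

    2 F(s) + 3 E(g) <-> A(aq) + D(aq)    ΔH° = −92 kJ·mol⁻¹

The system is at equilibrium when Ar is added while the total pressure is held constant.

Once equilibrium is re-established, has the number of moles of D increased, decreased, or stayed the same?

decreases

Adding inert gas at constant total pressure expands the volume and lowers every reacting partial pressure. With Δn_gas = 0 − 3 = -3, Q moves away from K toward the side with fewer gas moles, so the system shifts toward the side with more gas moles — to the left.
The net shift is to the left. D is a product, so its amount decreases.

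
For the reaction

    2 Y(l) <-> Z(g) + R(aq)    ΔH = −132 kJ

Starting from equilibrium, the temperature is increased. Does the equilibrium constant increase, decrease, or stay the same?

decreases

K depends on temperature via the van 't Hoff relation. The forward reaction is exothermic, so raising T decreases K.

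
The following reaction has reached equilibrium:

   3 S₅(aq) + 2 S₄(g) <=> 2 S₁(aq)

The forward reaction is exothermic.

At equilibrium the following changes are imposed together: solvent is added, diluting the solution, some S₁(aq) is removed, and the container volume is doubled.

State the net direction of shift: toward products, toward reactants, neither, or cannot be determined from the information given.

Dilution lowers every aqueous concentration by the same factor. Δn_aq = 2 − 3 = -1, so the system shifts toward the side with more dissolved moles — to the left.
Removing S₁ (aq), a product, drives the reaction to the right.
Gas moles: reactants 2, products 0 (Δn_gas = -2). Expansion shifts the system toward the side with more moles of gas — to the left.
The individual effects push in opposite directions; without quantitative information the net direction cannot be determined.

cannot be determined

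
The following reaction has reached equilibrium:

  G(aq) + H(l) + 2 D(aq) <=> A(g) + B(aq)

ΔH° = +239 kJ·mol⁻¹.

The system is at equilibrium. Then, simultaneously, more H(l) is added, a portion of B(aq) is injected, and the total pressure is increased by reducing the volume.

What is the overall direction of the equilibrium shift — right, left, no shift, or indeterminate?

left

H is a pure liquid; its activity is 1 regardless of amount, so Q is unaffected — no shift from this change.
Adding B (aq), a product, drives the reaction to the left.
Gas moles: reactants 0, products 1 (Δn_gas = +1). Compression shifts the system toward the side with fewer moles of gas — to the left.
Only the nonzero effect(s) matter; the net shift is to the left.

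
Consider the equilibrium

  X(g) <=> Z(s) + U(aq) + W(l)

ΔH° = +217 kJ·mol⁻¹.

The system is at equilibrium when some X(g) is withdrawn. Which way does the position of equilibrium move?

left

Removing X (g), a reactant, drives the reaction to the left.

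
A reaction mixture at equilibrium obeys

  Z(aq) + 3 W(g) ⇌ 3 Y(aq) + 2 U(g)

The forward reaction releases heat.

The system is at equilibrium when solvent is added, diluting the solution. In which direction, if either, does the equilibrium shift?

Dilution lowers every aqueous concentration by the same factor. Δn_aq = 3 − 1 = +2, so the system shifts toward the side with more dissolved moles — to the right.

right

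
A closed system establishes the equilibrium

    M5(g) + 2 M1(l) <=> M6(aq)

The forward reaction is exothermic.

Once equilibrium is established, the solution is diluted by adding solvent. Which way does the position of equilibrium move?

right

Dilution lowers every aqueous concentration by the same factor. Δn_aq = 1 − 0 = +1, so the system shifts toward the side with more dissolved moles — to the right.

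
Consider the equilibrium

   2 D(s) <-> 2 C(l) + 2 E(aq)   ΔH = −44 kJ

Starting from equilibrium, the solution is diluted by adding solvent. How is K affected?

unchanged

The equilibrium constant depends only on temperature. This perturbation may move the position of equilibrium, but since T is unchanged, K itself is unchanged.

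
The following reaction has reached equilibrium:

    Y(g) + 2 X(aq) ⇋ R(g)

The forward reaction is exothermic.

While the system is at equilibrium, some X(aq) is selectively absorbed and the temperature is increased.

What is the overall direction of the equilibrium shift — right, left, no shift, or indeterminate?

Removing X (aq), a reactant, drives the reaction to the left.
The forward reaction is exothermic. Raising T favours the endothermic direction — shift to the left.
All effects act in the same direction — net shift to the left.

left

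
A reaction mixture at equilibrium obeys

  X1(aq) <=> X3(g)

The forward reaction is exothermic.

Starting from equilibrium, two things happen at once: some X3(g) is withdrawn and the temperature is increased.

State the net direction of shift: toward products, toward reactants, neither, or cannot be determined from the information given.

Removing X3 (g), a product, drives the reaction to the right.
The forward reaction is exothermic. Raising T favours the endothermic direction — shift to the left.
The individual effects push in opposite directions; without quantitative information the net direction cannot be determined.

cannot be determined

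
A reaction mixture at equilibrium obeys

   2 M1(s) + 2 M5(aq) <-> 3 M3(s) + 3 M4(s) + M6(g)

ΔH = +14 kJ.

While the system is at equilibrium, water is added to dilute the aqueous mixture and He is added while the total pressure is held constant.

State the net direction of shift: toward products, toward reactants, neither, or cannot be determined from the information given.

cannot be determined

Dilution lowers every aqueous concentration by the same factor. Δn_aq = 0 − 2 = -2, so the system shifts toward the side with more dissolved moles — to the left.
Adding inert gas at constant total pressure expands the volume and lowers every reacting partial pressure. With Δn_gas = 1 − 0 = +1, Q moves away from K toward the side with fewer gas moles, so the system shifts toward the side with more gas moles — to the right.
The individual effects push in opposite directions; without quantitative information the net direction cannot be determined.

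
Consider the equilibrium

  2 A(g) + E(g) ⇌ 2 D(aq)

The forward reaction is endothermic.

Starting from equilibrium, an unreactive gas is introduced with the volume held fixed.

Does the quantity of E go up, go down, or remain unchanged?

unchanged

At constant volume, adding an inert gas leaves every reacting species' partial pressure unchanged, so Q is unchanged — no shift from this change.
No net shift occurs, so the amount of E is unchanged.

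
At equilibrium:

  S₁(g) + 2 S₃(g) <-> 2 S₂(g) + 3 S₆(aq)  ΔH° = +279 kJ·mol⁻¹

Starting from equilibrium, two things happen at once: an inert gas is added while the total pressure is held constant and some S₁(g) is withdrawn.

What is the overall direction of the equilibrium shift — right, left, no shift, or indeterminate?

Adding inert gas at constant total pressure expands the volume and lowers every reacting partial pressure. With Δn_gas = 2 − 3 = -1, Q moves away from K toward the side with fewer gas moles, so the system shifts toward the side with more gas moles — to the left.
Removing S₁ (g), a reactant, drives the reaction to the left.
All effects act in the same direction — net shift to the left.

left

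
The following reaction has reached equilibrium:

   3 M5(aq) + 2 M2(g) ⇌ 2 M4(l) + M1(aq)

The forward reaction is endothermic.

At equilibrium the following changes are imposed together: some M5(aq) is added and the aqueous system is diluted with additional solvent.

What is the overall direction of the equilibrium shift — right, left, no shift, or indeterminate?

cannot be determined

Adding M5 (aq), a reactant, drives the reaction to the right.
Dilution lowers every aqueous concentration by the same factor. Δn_aq = 1 − 3 = -2, so the system shifts toward the side with more dissolved moles — to the left.
The individual effects push in opposite directions; without quantitative information the net direction cannot be determined.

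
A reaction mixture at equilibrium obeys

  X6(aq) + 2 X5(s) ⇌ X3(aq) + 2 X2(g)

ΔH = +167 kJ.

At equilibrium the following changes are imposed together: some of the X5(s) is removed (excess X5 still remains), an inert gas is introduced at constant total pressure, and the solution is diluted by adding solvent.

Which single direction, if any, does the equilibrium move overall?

X5 is a pure solid; its activity is 1 regardless of amount, so Q is unaffected — no shift from this change.
Adding inert gas at constant total pressure expands the volume and lowers every reacting partial pressure. With Δn_gas = 2 − 0 = +2, Q moves away from K toward the side with fewer gas moles, so the system shifts toward the side with more gas moles — to the right.
Dilution scales every aqueous concentration by the same factor. Δn_aq = 1 − 1 = 0, so Q is unchanged — no shift.
Only the nonzero effect(s) matter; the net shift is to the right.

right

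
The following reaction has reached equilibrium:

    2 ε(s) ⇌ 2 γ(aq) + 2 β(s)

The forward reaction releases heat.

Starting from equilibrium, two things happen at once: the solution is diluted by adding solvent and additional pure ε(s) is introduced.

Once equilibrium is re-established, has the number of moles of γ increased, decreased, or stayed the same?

increases

Dilution lowers every aqueous concentration by the same factor. Δn_aq = 2 − 0 = +2, so the system shifts toward the side with more dissolved moles — to the right.
ε is a pure solid; its activity is 1 regardless of amount, so Q is unaffected — no shift from this change.
The net shift is to the right. γ is a product, so its amount increases.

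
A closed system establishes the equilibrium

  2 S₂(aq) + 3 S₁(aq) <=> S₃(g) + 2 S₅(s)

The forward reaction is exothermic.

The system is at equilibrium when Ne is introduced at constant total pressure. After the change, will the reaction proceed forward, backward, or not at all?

Adding inert gas at constant total pressure expands the volume and lowers every reacting partial pressure. With Δn_gas = 1 − 0 = +1, Q moves away from K toward the side with fewer gas moles, so the system shifts toward the side with more gas moles — to the right.

right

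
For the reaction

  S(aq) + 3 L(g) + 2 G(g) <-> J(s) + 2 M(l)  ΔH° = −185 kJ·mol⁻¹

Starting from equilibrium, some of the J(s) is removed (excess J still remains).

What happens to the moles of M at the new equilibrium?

J is a pure solid; its activity is 1 regardless of amount, so Q is unaffected — no shift from this change.
No net shift occurs, so the amount of M is unchanged.

unchanged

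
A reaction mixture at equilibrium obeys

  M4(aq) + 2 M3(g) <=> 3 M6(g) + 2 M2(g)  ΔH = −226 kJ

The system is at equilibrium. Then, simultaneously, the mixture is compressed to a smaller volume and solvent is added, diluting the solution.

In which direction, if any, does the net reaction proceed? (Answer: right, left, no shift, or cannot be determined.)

left

Gas moles: reactants 2, products 5 (Δn_gas = +3). Compression shifts the system toward the side with fewer moles of gas — to the left.
Dilution lowers every aqueous concentration by the same factor. Δn_aq = 0 − 1 = -1, so the system shifts toward the side with more dissolved moles — to the left.
All effects act in the same direction — net shift to the left.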